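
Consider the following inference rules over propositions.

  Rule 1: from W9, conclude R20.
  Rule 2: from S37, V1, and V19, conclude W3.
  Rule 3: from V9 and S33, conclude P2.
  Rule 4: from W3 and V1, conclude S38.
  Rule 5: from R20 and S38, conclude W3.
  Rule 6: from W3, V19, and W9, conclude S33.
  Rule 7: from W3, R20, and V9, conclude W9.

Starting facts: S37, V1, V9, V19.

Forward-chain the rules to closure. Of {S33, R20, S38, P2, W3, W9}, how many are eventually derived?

2

From S37, V1, and V19, Rule 2 gives W3.
From W3 and V1, Rule 4 gives S38.
S33 would need W3, V19, and W9 (Rule 6), but W9 is never established.
R20 would need W9 (Rule 1), but W9 is never established.
S38: reached.
P2 would need V9 and S33 (Rule 3), but S33 is never established.
W3: reached.
W9 would need W3, R20, and V9 (Rule 7), but R20 is never established.
Reached: S38 and W3 — 2 of the 6.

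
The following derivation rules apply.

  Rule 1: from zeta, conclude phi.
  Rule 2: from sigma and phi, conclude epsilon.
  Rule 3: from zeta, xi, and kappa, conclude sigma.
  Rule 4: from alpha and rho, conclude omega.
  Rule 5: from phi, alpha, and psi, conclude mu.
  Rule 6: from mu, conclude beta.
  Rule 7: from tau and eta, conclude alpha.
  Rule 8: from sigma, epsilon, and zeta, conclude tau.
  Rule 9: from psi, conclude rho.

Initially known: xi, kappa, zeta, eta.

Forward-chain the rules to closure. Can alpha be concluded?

Yes

From zeta, xi, and kappa, Rule 3 gives sigma.
From zeta, Rule 1 gives phi.
From sigma and phi, Rule 2 gives epsilon.
From sigma, epsilon, and zeta, Rule 8 gives tau.
From tau and eta, Rule 7 gives alpha.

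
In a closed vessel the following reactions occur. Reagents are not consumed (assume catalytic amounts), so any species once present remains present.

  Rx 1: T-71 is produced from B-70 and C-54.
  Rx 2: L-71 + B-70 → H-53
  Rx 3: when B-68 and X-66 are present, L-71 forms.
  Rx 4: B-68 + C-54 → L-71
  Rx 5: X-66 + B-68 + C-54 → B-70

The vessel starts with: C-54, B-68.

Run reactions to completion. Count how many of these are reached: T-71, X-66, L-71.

1

B-68 and C-54 present → L-71 forms (Rx 4).
T-71 would need B-70 and C-54 (Rx 1), but B-70 never forms.
No rule produces X-66, and it is not given.
L-71: reached.
Reached: L-71 — 1 of the 3.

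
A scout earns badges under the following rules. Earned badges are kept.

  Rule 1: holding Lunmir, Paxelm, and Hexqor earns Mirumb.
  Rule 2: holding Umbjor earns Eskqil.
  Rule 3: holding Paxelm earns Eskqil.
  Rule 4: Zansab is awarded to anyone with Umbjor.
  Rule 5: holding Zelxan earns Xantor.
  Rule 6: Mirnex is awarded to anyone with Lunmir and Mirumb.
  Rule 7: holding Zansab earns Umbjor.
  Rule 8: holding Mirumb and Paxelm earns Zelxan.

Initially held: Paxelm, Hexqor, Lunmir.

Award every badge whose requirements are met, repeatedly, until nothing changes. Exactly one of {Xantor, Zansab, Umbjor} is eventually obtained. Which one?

Xantor

With Lunmir, Paxelm, and Hexqor, Mirumb is earned (Rule 1).
With Mirumb and Paxelm, Zelxan is earned (Rule 8).
With Zelxan, Xantor is earned (Rule 5).
Zansab would need Umbjor (Rule 4), but Umbjor is never earned. Umbjor would need Zansab (Rule 7), but Zansab is never earned.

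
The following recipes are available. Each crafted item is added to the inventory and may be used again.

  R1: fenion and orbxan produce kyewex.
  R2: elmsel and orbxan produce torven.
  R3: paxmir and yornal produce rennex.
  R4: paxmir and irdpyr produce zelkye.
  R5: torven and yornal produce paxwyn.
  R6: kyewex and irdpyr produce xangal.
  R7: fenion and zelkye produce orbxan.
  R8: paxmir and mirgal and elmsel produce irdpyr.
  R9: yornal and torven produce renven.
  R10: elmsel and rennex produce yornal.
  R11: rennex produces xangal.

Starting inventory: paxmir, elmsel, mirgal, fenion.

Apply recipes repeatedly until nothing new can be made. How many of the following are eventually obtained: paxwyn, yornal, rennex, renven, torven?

1

Using R8, paxmir, mirgal, and elmsel make irdpyr.
paxmir and irdpyr → zelkye (R4).
fenion and zelkye → orbxan (R7).
Using R2, elmsel and orbxan make torven.
paxwyn would need torven and yornal (R5), but yornal is never obtained.
yornal would need elmsel and rennex (R10), but rennex is never obtained.
rennex would need paxmir and yornal (R3), but yornal is never obtained.
renven would need yornal and torven (R9), but yornal is never obtained.
torven: reached.
Reached: torven — 1 of the 5.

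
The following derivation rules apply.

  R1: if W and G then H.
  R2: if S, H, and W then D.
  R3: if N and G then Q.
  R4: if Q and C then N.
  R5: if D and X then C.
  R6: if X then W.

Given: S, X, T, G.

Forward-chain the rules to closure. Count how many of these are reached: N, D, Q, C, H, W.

X holds, so W follows (R6).
From W and G, R1 gives H.
S, H, and W hold, so D follows (R2).
D and X hold, so C follows (R5).
N would need Q and C (R4), but Q is never established.
D: reached.
Q would need N and G (R3), but N is never established.
C: reached.
H: reached.
W: reached.
Reached: D, C, H, and W — 4 of the 6.

4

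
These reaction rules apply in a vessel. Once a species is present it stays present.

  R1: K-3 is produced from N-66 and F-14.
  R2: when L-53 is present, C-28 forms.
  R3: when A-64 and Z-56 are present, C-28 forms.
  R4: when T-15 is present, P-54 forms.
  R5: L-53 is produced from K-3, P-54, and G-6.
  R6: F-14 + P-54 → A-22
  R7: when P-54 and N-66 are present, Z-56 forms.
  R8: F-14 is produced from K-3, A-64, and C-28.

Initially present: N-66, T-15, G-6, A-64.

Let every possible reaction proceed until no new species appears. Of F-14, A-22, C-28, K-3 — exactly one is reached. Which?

T-15 present → P-54 forms (R4).
P-54 and N-66 present → Z-56 forms (R7).
A-64 and Z-56 present → C-28 forms (R3).
K-3 would need N-66 and F-14 (R1), but F-14 never forms. F-14 would need K-3, A-64, and C-28 (R8), but K-3 never forms. A-22 would need F-14 and P-54 (R6), but F-14 never forms.

C-28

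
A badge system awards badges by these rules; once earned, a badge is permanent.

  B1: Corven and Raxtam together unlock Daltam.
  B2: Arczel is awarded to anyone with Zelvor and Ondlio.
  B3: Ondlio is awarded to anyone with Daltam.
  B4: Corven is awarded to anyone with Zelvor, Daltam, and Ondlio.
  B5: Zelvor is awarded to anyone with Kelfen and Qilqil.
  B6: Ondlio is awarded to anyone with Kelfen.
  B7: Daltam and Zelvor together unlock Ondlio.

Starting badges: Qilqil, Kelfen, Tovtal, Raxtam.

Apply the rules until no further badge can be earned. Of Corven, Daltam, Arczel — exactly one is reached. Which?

With Kelfen, Ondlio is earned (B6).
With Kelfen and Qilqil, Zelvor is earned (B5).
With Zelvor and Ondlio, Arczel is earned (B2).
Daltam would need Corven and Raxtam (B1), but Corven is never earned. Corven would need Zelvor, Daltam, and Ondlio (B4), but Daltam is never earned.

Arczel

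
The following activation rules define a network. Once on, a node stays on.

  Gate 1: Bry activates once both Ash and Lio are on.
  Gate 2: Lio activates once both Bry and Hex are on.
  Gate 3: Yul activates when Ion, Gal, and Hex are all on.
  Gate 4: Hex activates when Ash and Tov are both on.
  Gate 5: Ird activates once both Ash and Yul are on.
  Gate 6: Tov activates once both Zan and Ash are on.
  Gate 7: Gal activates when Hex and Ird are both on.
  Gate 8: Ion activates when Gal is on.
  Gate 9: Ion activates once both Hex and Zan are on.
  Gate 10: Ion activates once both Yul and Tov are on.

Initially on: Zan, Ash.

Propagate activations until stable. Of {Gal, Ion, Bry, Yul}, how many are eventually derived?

Gate 6: Zan and Ash on → Tov on.
Gate 4: Ash and Tov on → Hex on.
Gate 9: Hex and Zan on → Ion on.
Gal would need Hex and Ird (Gate 7), but Ird never turns on.
Ion: reached.
Bry would need Ash and Lio (Gate 1), but Lio never turns on.
Yul would need Ion, Gal, and Hex (Gate 3), but Gal never turns on.
Reached: Ion — 1 of the 4.

1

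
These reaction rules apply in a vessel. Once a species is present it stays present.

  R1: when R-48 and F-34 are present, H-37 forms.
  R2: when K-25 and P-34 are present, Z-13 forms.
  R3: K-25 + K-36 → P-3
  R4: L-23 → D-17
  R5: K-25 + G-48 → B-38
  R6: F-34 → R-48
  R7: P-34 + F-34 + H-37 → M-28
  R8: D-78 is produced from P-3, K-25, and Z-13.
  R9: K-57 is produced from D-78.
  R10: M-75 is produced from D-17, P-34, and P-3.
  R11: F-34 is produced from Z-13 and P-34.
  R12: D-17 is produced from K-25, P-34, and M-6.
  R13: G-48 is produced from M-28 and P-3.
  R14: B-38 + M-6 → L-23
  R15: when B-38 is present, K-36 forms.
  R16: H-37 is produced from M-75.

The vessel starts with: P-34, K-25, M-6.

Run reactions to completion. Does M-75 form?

No

M-75 would need D-17, P-34, and P-3 (R10), but P-3 never forms.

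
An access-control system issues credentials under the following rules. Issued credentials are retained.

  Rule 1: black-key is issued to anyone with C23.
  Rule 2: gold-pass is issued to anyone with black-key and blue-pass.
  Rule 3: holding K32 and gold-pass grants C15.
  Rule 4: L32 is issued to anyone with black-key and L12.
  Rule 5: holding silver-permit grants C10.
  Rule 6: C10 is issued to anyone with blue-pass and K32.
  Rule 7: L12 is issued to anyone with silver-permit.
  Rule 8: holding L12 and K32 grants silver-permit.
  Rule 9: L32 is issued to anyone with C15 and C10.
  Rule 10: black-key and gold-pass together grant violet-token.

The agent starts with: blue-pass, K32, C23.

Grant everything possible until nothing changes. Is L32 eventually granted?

Holding C23 grants black-key (Rule 1).
Holding blue-pass and K32 grants C10 (Rule 6).
Holding black-key and blue-pass grants gold-pass (Rule 2).
Holding K32 and gold-pass grants C15 (Rule 3).
Holding C15 and C10 grants L32 (Rule 9).

Yes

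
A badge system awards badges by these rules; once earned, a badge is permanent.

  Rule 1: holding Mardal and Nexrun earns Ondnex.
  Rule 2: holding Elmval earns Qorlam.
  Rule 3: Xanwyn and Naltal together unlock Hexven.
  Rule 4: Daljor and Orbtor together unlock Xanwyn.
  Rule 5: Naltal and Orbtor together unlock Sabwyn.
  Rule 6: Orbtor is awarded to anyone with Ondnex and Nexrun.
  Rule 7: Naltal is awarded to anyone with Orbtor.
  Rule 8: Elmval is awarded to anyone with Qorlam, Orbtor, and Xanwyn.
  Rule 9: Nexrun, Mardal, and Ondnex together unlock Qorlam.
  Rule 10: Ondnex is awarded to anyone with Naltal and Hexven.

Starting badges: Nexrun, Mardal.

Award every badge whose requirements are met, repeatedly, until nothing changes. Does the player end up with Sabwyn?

Yes

With Mardal and Nexrun, Ondnex is earned (Rule 1).
With Ondnex and Nexrun, Orbtor is earned (Rule 6).
With Orbtor, Naltal is earned (Rule 7).
With Naltal and Orbtor, Sabwyn is earned (Rule 5).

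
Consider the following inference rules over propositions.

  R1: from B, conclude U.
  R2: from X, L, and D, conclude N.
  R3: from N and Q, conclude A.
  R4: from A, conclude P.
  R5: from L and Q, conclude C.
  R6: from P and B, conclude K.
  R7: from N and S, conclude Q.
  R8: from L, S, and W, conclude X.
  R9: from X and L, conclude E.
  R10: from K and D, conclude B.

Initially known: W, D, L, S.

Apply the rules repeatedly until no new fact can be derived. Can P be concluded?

Yes

From L, S, and W, R8 gives X.
X, L, and D hold, so N follows (R2).
From N and S, R7 gives Q.
N and Q hold, so A follows (R3).
A holds, so P follows (R4).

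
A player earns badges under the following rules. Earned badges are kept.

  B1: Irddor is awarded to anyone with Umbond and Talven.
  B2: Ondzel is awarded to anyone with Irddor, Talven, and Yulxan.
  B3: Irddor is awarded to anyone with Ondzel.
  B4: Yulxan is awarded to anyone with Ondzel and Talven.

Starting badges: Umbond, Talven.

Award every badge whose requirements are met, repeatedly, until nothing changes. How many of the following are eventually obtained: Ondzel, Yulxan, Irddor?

1

With Umbond and Talven, Irddor is earned (B1).
Ondzel would need Irddor, Talven, and Yulxan (B2), but Yulxan is never earned.
Yulxan would need Ondzel and Talven (B4), but Ondzel is never earned.
Irddor: reached.
Reached: Irddor — 1 of the 3.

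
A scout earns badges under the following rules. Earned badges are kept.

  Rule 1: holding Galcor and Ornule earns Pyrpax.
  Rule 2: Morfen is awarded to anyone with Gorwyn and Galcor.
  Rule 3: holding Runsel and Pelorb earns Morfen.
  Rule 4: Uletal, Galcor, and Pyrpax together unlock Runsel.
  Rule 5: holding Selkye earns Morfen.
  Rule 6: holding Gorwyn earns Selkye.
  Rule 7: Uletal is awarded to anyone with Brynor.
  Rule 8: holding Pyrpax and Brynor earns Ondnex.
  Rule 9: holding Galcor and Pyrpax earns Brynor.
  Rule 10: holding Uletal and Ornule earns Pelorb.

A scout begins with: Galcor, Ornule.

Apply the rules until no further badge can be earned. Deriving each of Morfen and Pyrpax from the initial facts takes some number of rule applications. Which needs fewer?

Pyrpax

Pyrpax: With Galcor and Ornule, Pyrpax is earned (Rule 1). [1 rule application]
Morfen: With Galcor and Ornule, Pyrpax is earned (Rule 1). With Galcor and Pyrpax, Brynor is earned (Rule 9). With Brynor, Uletal is earned (Rule 7). With Uletal and Ornule, Pelorb is earned (Rule 10). With Uletal, Galcor, and Pyrpax, Runsel is earned (Rule 4). With Runsel and Pelorb, Morfen is earned (Rule 3). [6 rule applications]
Pyrpax needs fewer.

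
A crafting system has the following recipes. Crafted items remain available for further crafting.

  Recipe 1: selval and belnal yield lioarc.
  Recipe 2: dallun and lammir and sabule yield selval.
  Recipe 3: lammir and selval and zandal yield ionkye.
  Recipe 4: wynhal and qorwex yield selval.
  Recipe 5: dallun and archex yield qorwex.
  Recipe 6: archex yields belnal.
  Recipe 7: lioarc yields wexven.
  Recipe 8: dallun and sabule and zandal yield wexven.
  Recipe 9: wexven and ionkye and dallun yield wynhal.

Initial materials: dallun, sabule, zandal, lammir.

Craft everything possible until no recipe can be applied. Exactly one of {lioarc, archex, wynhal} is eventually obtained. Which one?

Using Recipe 2, dallun, lammir, and sabule make selval.
dallun and sabule and zandal → wexven (Recipe 8).
lammir and selval and zandal → ionkye (Recipe 3).
Using Recipe 9, wexven, ionkye, and dallun make wynhal.
lioarc would need selval and belnal (Recipe 1), but belnal is never obtained. No rule produces archex, and it is not given.

wynhal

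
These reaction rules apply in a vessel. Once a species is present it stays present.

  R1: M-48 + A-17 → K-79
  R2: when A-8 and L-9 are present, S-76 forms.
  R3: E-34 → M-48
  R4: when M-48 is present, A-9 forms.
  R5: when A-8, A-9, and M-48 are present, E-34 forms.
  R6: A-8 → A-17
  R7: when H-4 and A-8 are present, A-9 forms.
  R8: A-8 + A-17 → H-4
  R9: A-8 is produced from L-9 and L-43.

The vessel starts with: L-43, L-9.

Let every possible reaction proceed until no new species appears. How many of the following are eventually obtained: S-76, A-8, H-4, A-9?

4

L-9 and L-43 present → A-8 forms (R9).
A-8 and L-9 present → S-76 forms (R2).
A-8 present → A-17 forms (R6).
A-8 and A-17 present → H-4 forms (R8).
H-4 and A-8 present → A-9 forms (R7).
S-76: reached.
A-8: reached.
H-4: reached.
A-9: reached.
All 4 are reached.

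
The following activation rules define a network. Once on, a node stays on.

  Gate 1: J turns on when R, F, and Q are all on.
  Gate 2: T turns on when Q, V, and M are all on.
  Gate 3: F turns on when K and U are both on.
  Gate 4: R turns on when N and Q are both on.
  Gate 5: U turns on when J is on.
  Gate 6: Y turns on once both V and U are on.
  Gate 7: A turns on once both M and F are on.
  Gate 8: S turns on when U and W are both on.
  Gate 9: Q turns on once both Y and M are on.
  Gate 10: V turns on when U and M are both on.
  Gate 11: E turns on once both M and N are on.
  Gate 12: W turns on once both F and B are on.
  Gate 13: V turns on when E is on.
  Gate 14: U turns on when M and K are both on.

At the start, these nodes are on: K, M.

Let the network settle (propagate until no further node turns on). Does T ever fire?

Yes

M and K are on, so U turns on (Gate 14).
Gate 10: U and M on → V on.
Gate 6: V and U on → Y on.
Gate 9: Y and M on → Q on.
Gate 2: Q, V, and M on → T on.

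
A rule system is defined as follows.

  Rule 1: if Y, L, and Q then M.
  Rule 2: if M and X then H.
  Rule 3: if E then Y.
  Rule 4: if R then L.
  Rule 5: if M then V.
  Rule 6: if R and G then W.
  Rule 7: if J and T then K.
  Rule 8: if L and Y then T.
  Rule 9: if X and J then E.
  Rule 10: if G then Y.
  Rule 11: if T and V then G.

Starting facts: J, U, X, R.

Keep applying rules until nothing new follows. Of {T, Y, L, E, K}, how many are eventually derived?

5

R holds, so L follows (Rule 4).
X and J hold, so E follows (Rule 9).
From E, Rule 3 gives Y.
L and Y hold, so T follows (Rule 8).
From J and T, Rule 7 gives K.
T: reached.
Y: reached.
L: reached.
E: reached.
K: reached.
All 5 are reached.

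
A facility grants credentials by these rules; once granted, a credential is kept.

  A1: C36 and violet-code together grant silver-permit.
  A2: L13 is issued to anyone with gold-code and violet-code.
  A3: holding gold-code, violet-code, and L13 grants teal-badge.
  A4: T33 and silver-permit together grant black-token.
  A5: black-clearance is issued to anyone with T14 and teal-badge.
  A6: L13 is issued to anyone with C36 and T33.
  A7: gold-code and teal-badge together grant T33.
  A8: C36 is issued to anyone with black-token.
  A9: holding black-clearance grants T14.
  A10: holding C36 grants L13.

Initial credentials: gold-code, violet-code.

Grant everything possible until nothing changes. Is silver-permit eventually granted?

No

silver-permit would need C36 and violet-code (A1), but C36 is never granted.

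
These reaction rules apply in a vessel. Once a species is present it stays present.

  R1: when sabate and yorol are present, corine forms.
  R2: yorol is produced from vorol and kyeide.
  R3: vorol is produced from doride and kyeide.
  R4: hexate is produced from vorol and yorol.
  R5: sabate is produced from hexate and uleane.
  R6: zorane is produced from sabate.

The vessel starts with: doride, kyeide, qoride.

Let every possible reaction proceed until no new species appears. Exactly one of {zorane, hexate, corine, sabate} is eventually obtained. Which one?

doride and kyeide present → vorol forms (R3).
vorol and kyeide present → yorol forms (R2).
vorol and yorol present → hexate forms (R4).
corine would need sabate and yorol (R1), but sabate never forms. zorane would need sabate (R6), but sabate never forms. sabate would need hexate and uleane (R5), but uleane never forms.

hexate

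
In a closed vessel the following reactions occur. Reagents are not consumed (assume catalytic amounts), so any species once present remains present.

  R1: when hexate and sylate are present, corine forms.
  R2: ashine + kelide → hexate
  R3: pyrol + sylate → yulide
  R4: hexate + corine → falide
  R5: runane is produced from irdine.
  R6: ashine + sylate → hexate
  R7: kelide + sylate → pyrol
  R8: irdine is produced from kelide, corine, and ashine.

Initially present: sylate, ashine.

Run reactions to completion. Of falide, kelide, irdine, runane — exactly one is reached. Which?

falide

ashine and sylate present → hexate forms (R6).
hexate and sylate present → corine forms (R1).
hexate and corine present → falide forms (R4).
No rule produces kelide, and it is not given. irdine would need kelide, corine, and ashine (R8), but kelide never forms. runane would need irdine (R5), but irdine never forms.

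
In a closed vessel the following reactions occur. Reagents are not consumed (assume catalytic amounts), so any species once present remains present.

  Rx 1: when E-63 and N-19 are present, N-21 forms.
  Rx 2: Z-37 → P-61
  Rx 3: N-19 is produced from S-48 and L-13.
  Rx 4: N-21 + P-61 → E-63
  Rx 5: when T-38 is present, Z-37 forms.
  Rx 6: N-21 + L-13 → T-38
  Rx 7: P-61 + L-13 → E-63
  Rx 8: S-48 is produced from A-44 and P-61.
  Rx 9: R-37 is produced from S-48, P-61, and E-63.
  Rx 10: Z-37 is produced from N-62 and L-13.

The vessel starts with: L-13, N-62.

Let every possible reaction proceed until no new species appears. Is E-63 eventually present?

N-62 and L-13 present → Z-37 forms (Rx 10).
Z-37 present → P-61 forms (Rx 2).
P-61 and L-13 present → E-63 forms (Rx 7).

Yes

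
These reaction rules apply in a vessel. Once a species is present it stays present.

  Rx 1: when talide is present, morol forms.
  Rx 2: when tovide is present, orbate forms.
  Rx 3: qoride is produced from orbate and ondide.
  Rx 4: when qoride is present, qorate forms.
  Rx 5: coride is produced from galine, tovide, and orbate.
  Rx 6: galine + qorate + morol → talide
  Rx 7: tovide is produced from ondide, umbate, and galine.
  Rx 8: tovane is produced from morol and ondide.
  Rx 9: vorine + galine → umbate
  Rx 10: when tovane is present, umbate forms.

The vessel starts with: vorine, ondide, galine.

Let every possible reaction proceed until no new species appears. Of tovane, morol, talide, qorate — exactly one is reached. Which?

qorate

vorine and galine present → umbate forms (Rx 9).
ondide, umbate, and galine present → tovide forms (Rx 7).
tovide present → orbate forms (Rx 2).
orbate and ondide present → qoride forms (Rx 3).
qoride present → qorate forms (Rx 4).
tovane would need morol and ondide (Rx 8), but morol never forms. morol would need talide (Rx 1), but talide never forms. talide would need galine, qorate, and morol (Rx 6), but morol never forms.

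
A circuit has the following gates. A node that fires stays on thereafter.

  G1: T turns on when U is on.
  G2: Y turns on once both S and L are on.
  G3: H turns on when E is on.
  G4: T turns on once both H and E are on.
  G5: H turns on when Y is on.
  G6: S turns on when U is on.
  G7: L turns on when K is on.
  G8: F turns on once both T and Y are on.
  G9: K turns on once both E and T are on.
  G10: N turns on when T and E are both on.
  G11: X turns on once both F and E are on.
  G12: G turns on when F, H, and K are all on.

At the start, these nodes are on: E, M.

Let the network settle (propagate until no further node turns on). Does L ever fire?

Yes

E is on, so H turns on (G3).
H and E are on, so T turns on (G4).
E and T are on, so K turns on (G9).
G7: K on → L on.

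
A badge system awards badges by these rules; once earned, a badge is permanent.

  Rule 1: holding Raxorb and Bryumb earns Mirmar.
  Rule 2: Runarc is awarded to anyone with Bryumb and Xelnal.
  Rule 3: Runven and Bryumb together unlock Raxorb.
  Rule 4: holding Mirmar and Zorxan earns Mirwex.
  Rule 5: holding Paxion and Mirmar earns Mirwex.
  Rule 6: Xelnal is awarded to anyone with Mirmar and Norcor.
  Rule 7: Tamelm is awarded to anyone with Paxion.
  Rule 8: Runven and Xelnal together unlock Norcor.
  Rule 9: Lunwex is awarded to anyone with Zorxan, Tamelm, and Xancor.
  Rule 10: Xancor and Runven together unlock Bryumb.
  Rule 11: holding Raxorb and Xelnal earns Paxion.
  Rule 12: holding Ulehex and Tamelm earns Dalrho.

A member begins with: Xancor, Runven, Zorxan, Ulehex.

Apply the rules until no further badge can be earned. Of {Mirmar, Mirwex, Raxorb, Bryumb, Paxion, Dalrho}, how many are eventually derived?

4

With Xancor and Runven, Bryumb is earned (Rule 10).
With Runven and Bryumb, Raxorb is earned (Rule 3).
With Raxorb and Bryumb, Mirmar is earned (Rule 1).
With Mirmar and Zorxan, Mirwex is earned (Rule 4).
Mirmar: reached.
Mirwex: reached.
Raxorb: reached.
Bryumb: reached.
Paxion would need Raxorb and Xelnal (Rule 11), but Xelnal is never earned.
Dalrho would need Ulehex and Tamelm (Rule 12), but Tamelm is never earned.
Reached: Mirmar, Mirwex, Raxorb, and Bryumb — 4 of the 6.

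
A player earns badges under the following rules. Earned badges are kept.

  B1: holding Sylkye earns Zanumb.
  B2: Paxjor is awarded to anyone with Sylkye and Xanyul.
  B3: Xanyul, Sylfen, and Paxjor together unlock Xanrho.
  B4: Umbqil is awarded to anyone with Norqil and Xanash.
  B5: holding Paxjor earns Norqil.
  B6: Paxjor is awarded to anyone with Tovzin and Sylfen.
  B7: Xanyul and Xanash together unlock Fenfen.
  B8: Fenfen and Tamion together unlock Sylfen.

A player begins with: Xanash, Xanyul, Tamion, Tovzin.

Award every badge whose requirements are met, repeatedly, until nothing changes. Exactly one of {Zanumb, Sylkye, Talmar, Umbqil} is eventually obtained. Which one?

Umbqil

With Xanyul and Xanash, Fenfen is earned (B7).
With Fenfen and Tamion, Sylfen is earned (B8).
With Tovzin and Sylfen, Paxjor is earned (B6).
With Paxjor, Norqil is earned (B5).
With Norqil and Xanash, Umbqil is earned (B4).
No rule produces Sylkye, and it is not given. No rule produces Talmar, and it is not given. Zanumb would need Sylkye (B1), but Sylkye is never earned.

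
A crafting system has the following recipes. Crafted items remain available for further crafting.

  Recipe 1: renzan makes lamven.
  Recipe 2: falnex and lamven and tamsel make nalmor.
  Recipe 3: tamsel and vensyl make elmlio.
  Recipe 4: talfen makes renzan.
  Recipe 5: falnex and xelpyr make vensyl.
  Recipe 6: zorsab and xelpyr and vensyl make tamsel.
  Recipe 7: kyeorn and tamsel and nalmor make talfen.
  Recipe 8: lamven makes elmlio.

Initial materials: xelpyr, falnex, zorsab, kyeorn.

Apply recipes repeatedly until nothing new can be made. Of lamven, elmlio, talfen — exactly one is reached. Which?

falnex and xelpyr → vensyl (Recipe 5).
Using Recipe 6, zorsab, xelpyr, and vensyl make tamsel.
Using Recipe 3, tamsel and vensyl make elmlio.
talfen would need kyeorn, tamsel, and nalmor (Recipe 7), but nalmor is never obtained. lamven would need renzan (Recipe 1), but renzan is never obtained.

elmlio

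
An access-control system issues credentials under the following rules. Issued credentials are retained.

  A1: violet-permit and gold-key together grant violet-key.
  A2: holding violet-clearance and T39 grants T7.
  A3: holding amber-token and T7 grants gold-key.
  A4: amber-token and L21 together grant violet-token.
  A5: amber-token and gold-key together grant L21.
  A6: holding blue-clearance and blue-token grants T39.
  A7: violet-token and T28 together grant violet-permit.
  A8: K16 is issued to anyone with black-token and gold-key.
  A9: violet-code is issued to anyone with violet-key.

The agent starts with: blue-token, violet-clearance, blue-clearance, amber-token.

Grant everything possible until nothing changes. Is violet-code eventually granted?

violet-code would need violet-key (A9), but violet-key is never granted.

No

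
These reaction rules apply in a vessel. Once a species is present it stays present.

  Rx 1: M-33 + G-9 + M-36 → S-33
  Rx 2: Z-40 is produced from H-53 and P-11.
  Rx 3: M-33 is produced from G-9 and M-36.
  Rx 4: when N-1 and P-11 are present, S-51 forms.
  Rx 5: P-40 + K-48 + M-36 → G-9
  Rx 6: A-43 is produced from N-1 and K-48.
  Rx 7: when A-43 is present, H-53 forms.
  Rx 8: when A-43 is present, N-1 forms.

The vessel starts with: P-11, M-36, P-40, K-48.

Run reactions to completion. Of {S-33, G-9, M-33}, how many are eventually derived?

3

P-40, K-48, and M-36 present → G-9 forms (Rx 5).
G-9 and M-36 present → M-33 forms (Rx 3).
M-33, G-9, and M-36 present → S-33 forms (Rx 1).
S-33: reached.
G-9: reached.
M-33: reached.
All 3 are reached.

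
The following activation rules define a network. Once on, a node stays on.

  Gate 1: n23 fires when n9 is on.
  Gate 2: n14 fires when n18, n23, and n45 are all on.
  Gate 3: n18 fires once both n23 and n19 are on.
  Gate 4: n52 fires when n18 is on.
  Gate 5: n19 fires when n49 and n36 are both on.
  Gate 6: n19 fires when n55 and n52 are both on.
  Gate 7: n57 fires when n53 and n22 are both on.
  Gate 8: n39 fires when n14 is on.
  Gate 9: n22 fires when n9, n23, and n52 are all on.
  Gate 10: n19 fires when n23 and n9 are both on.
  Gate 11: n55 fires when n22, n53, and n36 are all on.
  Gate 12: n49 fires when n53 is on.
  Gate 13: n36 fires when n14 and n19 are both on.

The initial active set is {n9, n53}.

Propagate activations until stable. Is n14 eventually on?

n14 would need n18, n23, and n45 (Gate 2), but n45 never turns on.

No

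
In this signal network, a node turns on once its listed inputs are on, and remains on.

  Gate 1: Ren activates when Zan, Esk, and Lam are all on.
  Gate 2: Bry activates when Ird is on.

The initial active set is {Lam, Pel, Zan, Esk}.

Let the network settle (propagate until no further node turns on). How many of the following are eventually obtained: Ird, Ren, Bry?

1

Gate 1: Zan, Esk, and Lam on → Ren on.
No rule produces Ird, and it is not given.
Ren: reached.
Bry would need Ird (Gate 2), but Ird never turns on.
Reached: Ren — 1 of the 3.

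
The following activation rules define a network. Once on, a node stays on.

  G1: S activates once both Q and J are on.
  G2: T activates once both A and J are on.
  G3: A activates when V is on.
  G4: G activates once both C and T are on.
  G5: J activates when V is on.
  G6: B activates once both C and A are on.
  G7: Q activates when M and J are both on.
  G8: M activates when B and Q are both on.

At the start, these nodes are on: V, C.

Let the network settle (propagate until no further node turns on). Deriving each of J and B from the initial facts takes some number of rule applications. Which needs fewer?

J

J: V is on, so J activates (G5). [1 rule application]
B: G3: V on → A on. G6: C and A on → B on. [2 rule applications]
J needs fewer.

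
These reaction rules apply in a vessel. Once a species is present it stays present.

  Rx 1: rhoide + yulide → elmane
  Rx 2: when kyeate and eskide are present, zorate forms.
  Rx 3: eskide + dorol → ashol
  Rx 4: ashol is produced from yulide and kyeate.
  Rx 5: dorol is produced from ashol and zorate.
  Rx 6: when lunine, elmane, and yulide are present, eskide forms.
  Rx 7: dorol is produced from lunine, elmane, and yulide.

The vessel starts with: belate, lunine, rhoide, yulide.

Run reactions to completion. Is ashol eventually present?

rhoide and yulide present → elmane forms (Rx 1).
lunine, elmane, and yulide present → eskide forms (Rx 6).
lunine, elmane, and yulide present → dorol forms (Rx 7).
eskide and dorol present → ashol forms (Rx 3).

Yes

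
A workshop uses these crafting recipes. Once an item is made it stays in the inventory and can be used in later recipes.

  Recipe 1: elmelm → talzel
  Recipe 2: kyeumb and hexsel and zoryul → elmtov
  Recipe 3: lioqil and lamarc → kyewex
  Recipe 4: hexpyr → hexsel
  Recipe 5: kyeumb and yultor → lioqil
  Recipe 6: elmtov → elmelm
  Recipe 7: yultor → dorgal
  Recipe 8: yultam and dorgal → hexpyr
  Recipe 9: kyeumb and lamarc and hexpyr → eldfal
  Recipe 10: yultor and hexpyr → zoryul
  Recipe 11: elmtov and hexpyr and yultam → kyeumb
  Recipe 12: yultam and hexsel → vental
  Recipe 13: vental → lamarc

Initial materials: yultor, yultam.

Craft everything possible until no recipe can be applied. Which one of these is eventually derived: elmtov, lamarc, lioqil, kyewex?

lamarc

Using Recipe 7, yultor makes dorgal.
Using Recipe 8, yultam and dorgal make hexpyr.
hexpyr → hexsel (Recipe 4).
Using Recipe 12, yultam and hexsel make vental.
Using Recipe 13, vental makes lamarc.
elmtov would need kyeumb, hexsel, and zoryul (Recipe 2), but kyeumb is never obtained. kyewex would need lioqil and lamarc (Recipe 3), but lioqil is never obtained. lioqil would need kyeumb and yultor (Recipe 5), but kyeumb is never obtained.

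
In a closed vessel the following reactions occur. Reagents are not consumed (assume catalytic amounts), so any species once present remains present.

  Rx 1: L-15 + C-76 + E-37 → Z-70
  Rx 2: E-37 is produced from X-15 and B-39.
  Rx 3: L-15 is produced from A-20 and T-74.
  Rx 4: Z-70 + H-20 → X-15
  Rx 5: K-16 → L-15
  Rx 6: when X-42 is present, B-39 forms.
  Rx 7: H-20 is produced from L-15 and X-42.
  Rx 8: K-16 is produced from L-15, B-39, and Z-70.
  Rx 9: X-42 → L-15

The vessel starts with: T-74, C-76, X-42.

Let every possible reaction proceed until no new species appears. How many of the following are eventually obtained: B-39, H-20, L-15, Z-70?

3

X-42 present → L-15 forms (Rx 9).
X-42 present → B-39 forms (Rx 6).
L-15 and X-42 present → H-20 forms (Rx 7).
B-39: reached.
H-20: reached.
L-15: reached.
Z-70 would need L-15, C-76, and E-37 (Rx 1), but E-37 never forms.
Reached: B-39, H-20, and L-15 — 3 of the 4.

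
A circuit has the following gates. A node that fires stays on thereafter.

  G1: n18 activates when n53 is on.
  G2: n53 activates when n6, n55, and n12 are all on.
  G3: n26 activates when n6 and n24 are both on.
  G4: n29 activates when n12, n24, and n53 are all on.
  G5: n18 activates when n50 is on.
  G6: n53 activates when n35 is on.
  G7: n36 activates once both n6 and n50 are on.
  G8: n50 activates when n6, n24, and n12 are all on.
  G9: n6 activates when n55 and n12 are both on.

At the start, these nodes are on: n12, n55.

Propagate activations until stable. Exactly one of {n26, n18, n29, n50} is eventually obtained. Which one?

n18

G9: n55 and n12 on → n6 on.
G2: n6, n55, and n12 on → n53 on.
n53 is on, so n18 activates (G1).
n50 would need n6, n24, and n12 (G8), but n24 never turns on. n26 would need n6 and n24 (G3), but n24 never turns on. n29 would need n12, n24, and n53 (G4), but n24 never turns on.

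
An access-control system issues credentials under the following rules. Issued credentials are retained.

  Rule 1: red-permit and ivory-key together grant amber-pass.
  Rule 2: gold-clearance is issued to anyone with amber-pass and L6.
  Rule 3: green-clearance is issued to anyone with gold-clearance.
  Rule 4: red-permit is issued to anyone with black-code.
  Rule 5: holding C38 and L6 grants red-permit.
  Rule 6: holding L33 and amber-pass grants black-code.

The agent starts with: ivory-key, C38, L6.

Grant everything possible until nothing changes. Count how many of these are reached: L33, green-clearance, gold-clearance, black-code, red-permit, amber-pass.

Holding C38 and L6 grants red-permit (Rule 5).
Holding red-permit and ivory-key grants amber-pass (Rule 1).
Holding amber-pass and L6 grants gold-clearance (Rule 2).
Holding gold-clearance grants green-clearance (Rule 3).
No rule produces L33, and it is not given.
green-clearance: reached.
gold-clearance: reached.
black-code would need L33 and amber-pass (Rule 6), but L33 is never granted.
red-permit: reached.
amber-pass: reached.
Reached: green-clearance, gold-clearance, red-permit, and amber-pass — 4 of the 6.

4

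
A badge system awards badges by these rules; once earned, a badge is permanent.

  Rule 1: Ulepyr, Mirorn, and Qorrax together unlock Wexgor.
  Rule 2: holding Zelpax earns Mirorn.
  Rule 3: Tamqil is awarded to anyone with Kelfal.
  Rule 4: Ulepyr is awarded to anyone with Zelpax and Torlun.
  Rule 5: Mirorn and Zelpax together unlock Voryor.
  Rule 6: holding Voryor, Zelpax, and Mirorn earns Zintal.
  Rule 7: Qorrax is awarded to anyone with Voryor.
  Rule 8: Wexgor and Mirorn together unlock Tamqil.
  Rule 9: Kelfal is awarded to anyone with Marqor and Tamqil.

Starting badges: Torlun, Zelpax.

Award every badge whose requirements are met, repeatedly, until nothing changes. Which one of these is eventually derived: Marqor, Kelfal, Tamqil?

With Zelpax and Torlun, Ulepyr is earned (Rule 4).
With Zelpax, Mirorn is earned (Rule 2).
With Mirorn and Zelpax, Voryor is earned (Rule 5).
With Voryor, Qorrax is earned (Rule 7).
With Ulepyr, Mirorn, and Qorrax, Wexgor is earned (Rule 1).
With Wexgor and Mirorn, Tamqil is earned (Rule 8).
No rule produces Marqor, and it is not given. Kelfal would need Marqor and Tamqil (Rule 9), but Marqor is never earned.

Tamqil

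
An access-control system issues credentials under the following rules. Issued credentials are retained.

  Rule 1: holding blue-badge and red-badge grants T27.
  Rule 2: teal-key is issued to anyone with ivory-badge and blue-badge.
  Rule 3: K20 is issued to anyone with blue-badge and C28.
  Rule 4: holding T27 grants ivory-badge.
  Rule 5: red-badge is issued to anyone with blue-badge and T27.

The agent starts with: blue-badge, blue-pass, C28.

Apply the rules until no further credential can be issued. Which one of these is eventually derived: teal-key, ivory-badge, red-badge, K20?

Holding blue-badge and C28 grants K20 (Rule 3).
ivory-badge would need T27 (Rule 4), but T27 is never granted. red-badge would need blue-badge and T27 (Rule 5), but T27 is never granted. teal-key would need ivory-badge and blue-badge (Rule 2), but ivory-badge is never granted.

K20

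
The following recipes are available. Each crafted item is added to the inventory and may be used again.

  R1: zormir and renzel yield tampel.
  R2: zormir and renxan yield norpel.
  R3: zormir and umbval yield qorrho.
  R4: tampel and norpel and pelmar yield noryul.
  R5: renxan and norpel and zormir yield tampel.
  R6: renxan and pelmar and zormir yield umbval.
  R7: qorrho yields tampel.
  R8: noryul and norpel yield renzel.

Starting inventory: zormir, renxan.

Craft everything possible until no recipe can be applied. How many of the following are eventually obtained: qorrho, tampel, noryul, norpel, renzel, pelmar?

Using R2, zormir and renxan make norpel.
Using R5, renxan, norpel, and zormir make tampel.
qorrho would need zormir and umbval (R3), but umbval is never obtained.
tampel: reached.
noryul would need tampel, norpel, and pelmar (R4), but pelmar is never obtained.
norpel: reached.
renzel would need noryul and norpel (R8), but noryul is never obtained.
No rule produces pelmar, and it is not given.
Reached: tampel and norpel — 2 of the 6.

2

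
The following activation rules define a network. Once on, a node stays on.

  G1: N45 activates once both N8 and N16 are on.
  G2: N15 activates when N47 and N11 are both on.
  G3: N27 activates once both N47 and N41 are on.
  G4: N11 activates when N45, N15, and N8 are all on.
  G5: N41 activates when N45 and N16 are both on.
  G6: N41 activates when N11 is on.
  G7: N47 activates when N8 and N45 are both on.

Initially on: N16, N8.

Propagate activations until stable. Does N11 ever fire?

N11 would need N45, N15, and N8 (G4), but N15 never turns on.

No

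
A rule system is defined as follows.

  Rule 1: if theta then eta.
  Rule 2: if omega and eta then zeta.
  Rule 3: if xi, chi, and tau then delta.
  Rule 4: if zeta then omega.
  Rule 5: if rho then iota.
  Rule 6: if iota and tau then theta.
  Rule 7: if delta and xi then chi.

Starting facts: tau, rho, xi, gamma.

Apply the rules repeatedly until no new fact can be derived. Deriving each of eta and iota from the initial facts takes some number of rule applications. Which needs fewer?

iota: rho holds, so iota follows (Rule 5). [1 rule application]
eta: From rho, Rule 5 gives iota. From iota and tau, Rule 6 gives theta. From theta, Rule 1 gives eta. [3 rule applications]
iota needs fewer.

iota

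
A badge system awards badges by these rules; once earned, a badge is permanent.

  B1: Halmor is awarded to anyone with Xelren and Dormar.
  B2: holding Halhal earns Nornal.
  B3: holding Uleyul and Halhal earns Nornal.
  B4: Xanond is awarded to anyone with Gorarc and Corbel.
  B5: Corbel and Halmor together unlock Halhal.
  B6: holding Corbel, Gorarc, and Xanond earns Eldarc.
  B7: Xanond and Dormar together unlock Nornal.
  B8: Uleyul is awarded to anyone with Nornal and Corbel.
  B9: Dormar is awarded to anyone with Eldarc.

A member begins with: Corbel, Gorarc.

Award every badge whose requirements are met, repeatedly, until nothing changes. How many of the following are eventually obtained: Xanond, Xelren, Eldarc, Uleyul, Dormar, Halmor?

4

With Gorarc and Corbel, Xanond is earned (B4).
With Corbel, Gorarc, and Xanond, Eldarc is earned (B6).
With Eldarc, Dormar is earned (B9).
With Xanond and Dormar, Nornal is earned (B7).
With Nornal and Corbel, Uleyul is earned (B8).
Xanond: reached.
No rule produces Xelren, and it is not given.
Eldarc: reached.
Uleyul: reached.
Dormar: reached.
Halmor would need Xelren and Dormar (B1), but Xelren is never earned.
Reached: Xanond, Eldarc, Uleyul, and Dormar — 4 of the 6.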